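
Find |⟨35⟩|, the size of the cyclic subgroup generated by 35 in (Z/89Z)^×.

88

ord(35) | φ(89) = 89 − 1 = 88 = 2^3 · 11.
Divisors of 88: 1, 2, 4, 8, 11, 22, 44, 88.
Test each divisor d:
35^1 ≡ 35 (mod 89)
35^2 ≡ 68 (mod 89)
35^4 ≡ 85 (mod 89)
35^8 ≡ 16 (mod 89)
35^11 ≡ 77 (mod 89)
35^22 ≡ 55 (mod 89)
35^44 ≡ 88 (mod 89)
35^88 ≡ 1 (mod 89) ✓
So ord_89(35) = 88.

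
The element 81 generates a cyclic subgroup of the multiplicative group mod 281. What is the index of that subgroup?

By Lagrange's theorem, ord_281(81) divides φ(281) = 281 − 1 = 280 = 2^3 · 5 · 7.
Divisors of 280: 1, 2, 4, 5, 7, 8, 10, 14, 20, 28, 35, 40, 56, 70, 140, 280.
Check 81^d mod 281 for each divisor in increasing order:
81^1 ≡ 81 (mod 281)
81^2 ≡ 98 (mod 281)
81^4 ≡ 50 (mod 281)
81^5 ≡ 116 (mod 281)
81^7 ≡ 128 (mod 281)
81^8 ≡ 252 (mod 281)
81^10 ≡ 249 (mod 281)
81^14 ≡ 86 (mod 281)
81^20 ≡ 181 (mod 281)
81^28 ≡ 90 (mod 281)
81^35 ≡ 280 (mod 281)
81^40 ≡ 165 (mod 281)
81^56 ≡ 232 (mod 281)
81^70 ≡ 1 (mod 281) ✓
The order of 81 is 70, so the subgroup it generates has 70 elements.
Index = |(Z/281Z)^×| / |⟨81⟩| = 280 / 70 = 4.

4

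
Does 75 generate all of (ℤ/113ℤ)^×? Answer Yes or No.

φ(113) = 113 − 1 = 112 = 2^4 · 7.
It suffices to check that the order of 75 is not a proper divisor of 112: compute 75^(112/q) for q ∈ {2, 7}.
75^56 ≡ 112 (mod 113)  [q = 2: ≢ 1 ✓]
75^16 ≡ 30 (mod 113)  [q = 7: ≢ 1 ✓]
Every test exponent gives a nontrivial residue, hence 75 generates the full group.

Yes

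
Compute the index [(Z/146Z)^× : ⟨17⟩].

3

The order of 17 must divide φ(146) = φ(2)·φ(73) = 1·72 = 72 = 2^3 · 3^2.
Divisors of 72: 1, 2, 3, 4, 6, 8, 9, 12, 18, 24, 36, 72.
Test each divisor d:
17^1 ≡ 17
17^2 ≡ 143
17^3 ≡ 95
17^4 ≡ 9
17^6 ≡ 119
17^8 ≡ 81
17^9 ≡ 63
17^12 ≡ 145
17^18 ≡ 27
17^24 ≡ 1
The order of 17 is 24, so the subgroup it generates has 24 elements.
[(Z/146Z)^× : ⟨17⟩] = 72/24 = 3.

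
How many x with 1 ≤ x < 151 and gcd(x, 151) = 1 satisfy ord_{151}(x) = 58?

0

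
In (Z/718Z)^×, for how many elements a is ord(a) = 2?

φ(718) = φ(2)·φ(359) = 1·358 = 358 = 2 · 179.
In a cyclic group of order 358, there are φ(d) elements of order d for each divisor d of 358, and zero for non-divisors.
2 | 358, and φ(2) = 2 − 1 = 1.

1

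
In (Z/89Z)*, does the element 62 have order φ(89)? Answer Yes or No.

φ(89) = 89 − 1 = 88 = 2^3 · 11.
62 is a primitive root mod 89 iff 62^(φ(89)/q) ≢ 1 for every prime q | φ(89), i.e. q ∈ {2, 11}.
62^44 ≡ 88 (mod 89)  [q = 2: ≢ 1 ✓]
62^8 ≡ 39 (mod 89)  [q = 11: ≢ 1 ✓]
Every test exponent gives a nontrivial residue, hence 62 generates the full group.

Yes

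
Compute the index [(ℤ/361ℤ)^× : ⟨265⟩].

Since 265 ∈ (Z/361Z)^×, its order divides φ(361) = φ(19^2) = 19·(19−1) = 342 = 2 · 3^2 · 19.
Divisors of 342: 1, 2, 3, 6, 9, 18, 19, 38, 57, 114, 171, 342.
Evaluate successive powers at the divisors of 342:
265^1 ≡ 265 (mod 361)
265^2 ≡ 191 (mod 361)
265^3 ≡ 75 (mod 361)
265^6 ≡ 210 (mod 361)
265^9 ≡ 227 (mod 361)
265^18 ≡ 267 (mod 361)
265^19 ≡ 360 (mod 361)
265^38 ≡ 1 (mod 361) ✓
The order of 265 is 38, so the subgroup it generates has 38 elements.
[(Z/361Z)^× : ⟨265⟩] = 342/38 = 9.

9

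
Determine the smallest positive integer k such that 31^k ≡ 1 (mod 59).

The order of 31 must divide φ(59) = 59 − 1 = 58 = 2 · 29.
Divisors of 58: 1, 2, 29, 58.
Check 31^d mod 59 for each divisor in increasing order:
31^1 ≡ 31 (mod 59)
31^2 ≡ 17 (mod 59)
31^29 ≡ 58 (mod 59)
31^58 ≡ 1 (mod 59) ✓
Hence ord(31) = 58.

58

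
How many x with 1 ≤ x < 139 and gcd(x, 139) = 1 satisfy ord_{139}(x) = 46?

22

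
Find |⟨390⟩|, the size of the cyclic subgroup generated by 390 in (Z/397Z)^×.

396

The order of 390 must divide φ(397) = 397 − 1 = 396 = 2^2 · 3^2 · 11.
Divisors of 396: 1, 2, 3, 4, 6, 9, 11, 12, 18, 22, 33, 36, 44, 66, 99, 132, 198, 396.
Compute 390^d (mod 397) for the divisors d until we hit 1:
390^1 ≡ 390 (mod 397)
390^2 ≡ 49 (mod 397)
390^3 ≡ 54 (mod 397)
390^4 ≡ 19 (mod 397)
390^6 ≡ 137 (mod 397)
390^9 ≡ 252 (mod 397)
390^11 ≡ 41 (mod 397)
390^12 ≡ 110 (mod 397)
390^18 ≡ 381 (mod 397)
390^22 ≡ 93 (mod 397)
390^33 ≡ 240 (mod 397)
390^36 ≡ 256 (mod 397)
390^44 ≡ 312 (mod 397)
390^66 ≡ 35 (mod 397)
390^99 ≡ 63 (mod 397)
390^132 ≡ 34 (mod 397)
390^198 ≡ 396 (mod 397)
390^396 ≡ 1 (mod 397) ✓
The smallest such exponent is 396, so the order of 390 is 396.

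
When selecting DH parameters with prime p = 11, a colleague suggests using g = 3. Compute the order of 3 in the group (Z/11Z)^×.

5

Since 3 ∈ (Z/11Z)^×, its order divides φ(11) = 11 − 1 = 10 = 2 · 5.
Divisors of 10: 1, 2, 5, 10.
Test each divisor d:
3^1 ≡ 3
3^2 ≡ 9
3^5 ≡ 1
The smallest such exponent is 5, so the order of 3 is 5.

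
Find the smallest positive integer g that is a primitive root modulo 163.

2

φ(163) = 163 − 1 = 162 = 2 · 3^4.
Test candidates g = 2, 3, … against the prime factors q ∈ {2, 3} of φ(163): g is a generator iff g^(162/q) ≢ 1 for every such q.
g = 2: 2^81 ≡ 162; 2^54 ≡ 104 — none is 1, so 2 is a primitive root.
Hence the least primitive root of 163 is 2.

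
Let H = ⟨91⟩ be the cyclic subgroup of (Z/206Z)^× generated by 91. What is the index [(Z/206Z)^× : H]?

Since 91 ∈ (Z/206Z)^×, its order divides φ(206) = φ(2)·φ(103) = 1·102 = 102 = 2 · 3 · 17.
Divisors of 102: 1, 2, 3, 6, 17, 34, 51, 102.
Evaluate successive powers at the divisors of 102:
91^1 ≡ 91
91^2 ≡ 41
91^3 ≡ 23
91^6 ≡ 117
91^17 ≡ 149
91^34 ≡ 159
91^51 ≡ 1
Thus |⟨91⟩| = ord(91) = 51.
[(Z/206Z)^× : ⟨91⟩] = 102/51 = 2.

2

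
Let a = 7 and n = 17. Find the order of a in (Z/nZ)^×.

The order of 7 must divide φ(17) = 17 − 1 = 16 = 2^4.
Divisors of 16: 1, 2, 4, 8, 16.
Evaluate successive powers at the divisors of 16:
7^1 ≡ 7 (mod 17)
7^2 ≡ 15 (mod 17)
7^4 ≡ 4 (mod 17)
7^8 ≡ 16 (mod 17)
7^16 ≡ 1 (mod 17) ✓
Therefore the multiplicative order of 7 modulo 17 is 16.

16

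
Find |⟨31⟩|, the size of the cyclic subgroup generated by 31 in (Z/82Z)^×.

By Lagrange's theorem, ord_82(31) divides φ(82) = φ(2)·φ(41) = 1·40 = 40 = 2^3 · 5.
Divisors of 40: 1, 2, 4, 5, 8, 10, 20, 40.
Compute 31^d (mod 82) for the divisors d until we hit 1:
31^1 ≡ 31 (mod 82)
31^2 ≡ 59 (mod 82)
31^4 ≡ 37 (mod 82)
31^5 ≡ 81 (mod 82)
31^8 ≡ 57 (mod 82)
31^10 ≡ 1 (mod 82) ✓
The smallest such exponent is 10, so the order of 31 is 10.

10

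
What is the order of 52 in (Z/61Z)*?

Since 52 ∈ (Z/61Z)^×, its order divides φ(61) = 61 − 1 = 60 = 2^2 · 3 · 5.
Divisors of 60: 1, 2, 3, 4, 5, 6, 10, 12, 15, 20, 30, 60.
Test each divisor d:
52^1 ≡ 52 (mod 61)
52^2 ≡ 20 (mod 61)
52^3 ≡ 3 (mod 61)
52^4 ≡ 34 (mod 61)
52^5 ≡ 60 (mod 61)
52^6 ≡ 9 (mod 61)
52^10 ≡ 1 (mod 61) ✓
Hence ord(52) = 10.

10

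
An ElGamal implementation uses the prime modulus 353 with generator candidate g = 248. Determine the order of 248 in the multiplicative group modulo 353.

352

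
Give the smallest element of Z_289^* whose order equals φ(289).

3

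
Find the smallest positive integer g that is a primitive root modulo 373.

φ(373) = 373 − 1 = 372 = 2^2 · 3 · 31.
g is a primitive root iff g^(372/q) ≢ 1 (mod 373) for each prime q ∈ {2, 3, 31}.
g = 2: 2^186 ≡ 372; 2^124 ≡ 284; 2^12 ≡ 366 — none is 1, so 2 is a primitive root.
The smallest primitive root modulo 373 is 2.

2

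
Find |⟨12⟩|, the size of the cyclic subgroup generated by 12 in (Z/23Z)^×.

11

ord(12) | φ(23) = 23 − 1 = 22 = 2 · 11.
Divisors of 22: 1, 2, 11, 22.
Test each divisor d:
12^1 ≡ 12 (mod 23)
12^2 ≡ 6 (mod 23)
12^11 ≡ 1 (mod 23) ✓
The smallest such exponent is 11, so the order of 12 is 11.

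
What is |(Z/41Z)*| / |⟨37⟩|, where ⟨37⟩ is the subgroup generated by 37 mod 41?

ord(37) | φ(41) = 41 − 1 = 40 = 2^3 · 5.
Divisors of 40: 1, 2, 4, 5, 8, 10, 20, 40.
Evaluate successive powers at the divisors of 40:
37^1 ≡ 37 (mod 41)
37^2 ≡ 16 (mod 41)
37^4 ≡ 10 (mod 41)
37^5 ≡ 1 (mod 41) ✓
So ord_41(37) = 5, hence |⟨37⟩| = 5.
Index = |(Z/41Z)^×| / |⟨37⟩| = 40 / 5 = 8.

8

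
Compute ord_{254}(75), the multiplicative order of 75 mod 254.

18

The order of 75 must divide φ(254) = φ(2)·φ(127) = 1·126 = 126 = 2 · 3^2 · 7.
Divisors of 126: 1, 2, 3, 6, 7, 9, 14, 18, 21, 42, 63, 126.
Evaluate successive powers at the divisors of 126:
75^1 ≡ 75 (mod 254)
75^2 ≡ 37 (mod 254)
75^3 ≡ 235 (mod 254)
75^6 ≡ 107 (mod 254)
75^7 ≡ 151 (mod 254)
75^9 ≡ 253 (mod 254)
75^14 ≡ 195 (mod 254)
75^18 ≡ 1 (mod 254) ✓
So ord_254(75) = 18.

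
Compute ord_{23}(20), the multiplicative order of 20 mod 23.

22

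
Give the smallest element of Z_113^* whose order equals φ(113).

φ(113) = 113 − 1 = 112 = 2^4 · 7.
Test candidates g = 2, 3, … against the prime factors q ∈ {2, 7} of φ(113): g is a generator iff g^(112/q) ≢ 1 for every such q.
g = 2: 2^56 ≡ 1 — hits 1, so not a primitive root.
g = 3: 3^56 ≡ 112; 3^16 ≡ 49 — none is 1, so 3 is a primitive root.
Hence the least primitive root of 113 is 3.

3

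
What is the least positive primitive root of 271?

6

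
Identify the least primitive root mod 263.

5

φ(263) = 263 − 1 = 262 = 2 · 131.
g is a primitive root iff g^(262/q) ≢ 1 (mod 263) for each prime q ∈ {2, 131}.
g = 2: 2^131 ≡ 1 — hits 1, so not a primitive root.
g = 3: 3^131 ≡ 1 — hits 1, so not a primitive root.
g = 4: 4^131 ≡ 1 — hits 1, so not a primitive root.
g = 5: 5^131 ≡ 262; 5^2 ≡ 25 — none is 1, so 5 is a primitive root.
Hence the least primitive root of 263 is 5.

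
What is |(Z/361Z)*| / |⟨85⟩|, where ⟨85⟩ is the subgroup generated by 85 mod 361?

2

Since 85 ∈ (Z/361Z)^×, its order divides φ(361) = φ(19^2) = 19·(19−1) = 342 = 2 · 3^2 · 19.
Divisors of 342: 1, 2, 3, 6, 9, 18, 19, 38, 57, 114, 171, 342.
Compute 85^d (mod 361) for the divisors d until we hit 1:
85^1 ≡ 85
85^2 ≡ 5
85^3 ≡ 64
85^6 ≡ 125
85^9 ≡ 58
85^18 ≡ 115
85^19 ≡ 28
85^38 ≡ 62
85^57 ≡ 292
85^114 ≡ 68
85^171 ≡ 1
So ord_361(85) = 171, hence |⟨85⟩| = 171.
Index = |(Z/361Z)^×| / |⟨85⟩| = 342 / 171 = 2.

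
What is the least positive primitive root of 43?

φ(43) = 43 − 1 = 42 = 2 · 3 · 7.
Test candidates g = 2, 3, … against the prime factors q ∈ {2, 3, 7} of φ(43): g is a generator iff g^(42/q) ≢ 1 for every such q.
g = 2: 2^21 ≡ 42; 2^14 ≡ 1 — hits 1, so not a primitive root.
g = 3: 3^21 ≡ 42; 3^14 ≡ 36; 3^6 ≡ 41 — none is 1, so 3 is a primitive root.
The smallest primitive root modulo 43 is 3.

3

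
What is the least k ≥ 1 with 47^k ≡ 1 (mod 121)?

55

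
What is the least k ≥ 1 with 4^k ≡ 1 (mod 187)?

20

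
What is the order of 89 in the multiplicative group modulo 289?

68

The order of 89 must divide φ(289) = φ(17^2) = 17·(17−1) = 272 = 2^4 · 17.
Divisors of 272: 1, 2, 4, 8, 16, 17, 34, 68, 136, 272.
Compute 89^d (mod 289) for the divisors d until we hit 1:
89^1 ≡ 89
89^2 ≡ 118
89^4 ≡ 52
89^8 ≡ 103
89^16 ≡ 205
89^17 ≡ 38
89^34 ≡ 288
89^68 ≡ 1
Therefore the multiplicative order of 89 modulo 289 is 68.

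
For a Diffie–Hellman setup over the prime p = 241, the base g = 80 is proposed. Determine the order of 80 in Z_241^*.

120

By Lagrange's theorem, ord_241(80) divides φ(241) = 241 − 1 = 240 = 2^4 · 3 · 5.
Divisors of 240: 1, 2, 3, 4, 5, 6, 8, 10, 12, 15, 16, 20, 24, 30, 40, 48, 60, 80, 120, 240.
Evaluate successive powers at the divisors of 240:
80^1 ≡ 80
80^2 ≡ 134
80^3 ≡ 116
80^4 ≡ 122
80^5 ≡ 120
80^6 ≡ 201
80^8 ≡ 183
80^10 ≡ 181
80^12 ≡ 154
80^15 ≡ 30
80^16 ≡ 231
80^20 ≡ 226
80^24 ≡ 98
80^30 ≡ 177
80^40 ≡ 225
80^48 ≡ 205
80^60 ≡ 240
80^80 ≡ 15
80^120 ≡ 1
So ord_241(80) = 120.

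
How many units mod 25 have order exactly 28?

0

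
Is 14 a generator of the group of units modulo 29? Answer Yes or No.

φ(29) = 29 − 1 = 28 = 2^2 · 7.
It suffices to check that the order of 14 is not a proper divisor of 28: compute 14^(28/q) for q ∈ {2, 7}.
14^14 ≡ 28 (mod 29)  [q = 2: ≢ 1 ✓]
14^4 ≡ 20 (mod 29)  [q = 7: ≢ 1 ✓]
None equal 1, so ord_29(14) = 28: 14 is a primitive root.

Yes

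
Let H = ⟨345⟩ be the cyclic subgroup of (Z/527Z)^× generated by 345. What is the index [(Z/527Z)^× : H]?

6

By Lagrange's theorem, ord_527(345) divides φ(527) = φ(17·31) = (17−1)·(31−1) = 16·30 = 480 = 2^5 · 3 · 5.
Divisors of 480: 1, 2, 3, 4, 5, 6, 8, 10, 12, 15, 16, 20, 24, 30, 32, 40, 48, 60, 80, 96, 120, 160, 240, 480.
Evaluate successive powers at the divisors of 480:
345^1 ≡ 345 (mod 527)
345^2 ≡ 450 (mod 527)
345^3 ≡ 312 (mod 527)
345^4 ≡ 132 (mod 527)
345^5 ≡ 218 (mod 527)
345^6 ≡ 376 (mod 527)
345^8 ≡ 33 (mod 527)
345^10 ≡ 94 (mod 527)
345^12 ≡ 140 (mod 527)
345^15 ≡ 466 (mod 527)
345^16 ≡ 35 (mod 527)
345^20 ≡ 404 (mod 527)
345^24 ≡ 101 (mod 527)
345^30 ≡ 32 (mod 527)
345^32 ≡ 171 (mod 527)
345^40 ≡ 373 (mod 527)
345^48 ≡ 188 (mod 527)
345^60 ≡ 497 (mod 527)
345^80 ≡ 1 (mod 527) ✓
So ord_527(345) = 80, hence |⟨345⟩| = 80.
The index is φ(527) / ord(345) = 480 / 80 = 6.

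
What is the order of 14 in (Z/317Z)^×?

316

ord(14) | φ(317) = 317 − 1 = 316 = 2^2 · 79.
Divisors of 316: 1, 2, 4, 79, 158, 316.
Compute 14^d (mod 317) for the divisors d until we hit 1:
14^1 ≡ 14 (mod 317)
14^2 ≡ 196 (mod 317)
14^4 ≡ 59 (mod 317)
14^79 ≡ 114 (mod 317)
14^158 ≡ 316 (mod 317)
14^316 ≡ 1 (mod 317) ✓
So ord_317(14) = 316.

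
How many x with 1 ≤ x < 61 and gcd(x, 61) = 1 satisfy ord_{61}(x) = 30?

8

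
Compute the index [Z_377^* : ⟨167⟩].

Since 167 ∈ (Z/377Z)^×, its order divides φ(377) = φ(13·29) = (13−1)·(29−1) = 12·28 = 336 = 2^4 · 3 · 7.
Divisors of 336: 1, 2, 3, 4, 6, 7, 8, 12, 14, 16, 21, 24, 28, 42, 48, 56, 84, 112, 168, 336.
Test each divisor d:
167^1 ≡ 167 (mod 377)
167^2 ≡ 368 (mod 377)
167^3 ≡ 5 (mod 377)
167^4 ≡ 81 (mod 377)
167^6 ≡ 25 (mod 377)
167^7 ≡ 28 (mod 377)
167^8 ≡ 152 (mod 377)
167^12 ≡ 248 (mod 377)
167^14 ≡ 30 (mod 377)
167^16 ≡ 107 (mod 377)
167^21 ≡ 86 (mod 377)
167^24 ≡ 53 (mod 377)
167^28 ≡ 146 (mod 377)
167^42 ≡ 233 (mod 377)
167^48 ≡ 170 (mod 377)
167^56 ≡ 204 (mod 377)
167^84 ≡ 1 (mod 377) ✓
So ord_377(167) = 84, hence |⟨167⟩| = 84.
The index is φ(377) / ord(167) = 336 / 84 = 4.

4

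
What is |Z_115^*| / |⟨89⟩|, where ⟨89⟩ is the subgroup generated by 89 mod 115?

Since 89 ∈ (Z/115Z)^×, its order divides φ(115) = φ(5·23) = (5−1)·(23−1) = 4·22 = 88 = 2^3 · 11.
Divisors of 88: 1, 2, 4, 8, 11, 22, 44, 88.
Check 89^d mod 115 for each divisor in increasing order:
89^1 ≡ 89 (mod 115)
89^2 ≡ 101 (mod 115)
89^4 ≡ 81 (mod 115)
89^8 ≡ 6 (mod 115)
89^11 ≡ 114 (mod 115)
89^22 ≡ 1 (mod 115) ✓
The order of 89 is 22, so the subgroup it generates has 22 elements.
[(Z/115Z)^× : ⟨89⟩] = 88/22 = 4.

4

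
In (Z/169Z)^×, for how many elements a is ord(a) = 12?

4

φ(169) = φ(13^2) = 13·(13−1) = 156 = 2^2 · 3 · 13.
(Z/169Z)^× is cyclic (|G| = 156); a cyclic group of order m has exactly φ(d) elements of each order d | m, and none otherwise.
12 = 2^2 · 3 divides 156, and φ(12) = 4.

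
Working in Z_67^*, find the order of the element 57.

By Lagrange's theorem, ord_67(57) divides φ(67) = 67 − 1 = 66 = 2 · 3 · 11.
Divisors of 66: 1, 2, 3, 6, 11, 22, 33, 66.
Evaluate successive powers at the divisors of 66:
57^1 ≡ 57
57^2 ≡ 33
57^3 ≡ 5
57^6 ≡ 25
57^11 ≡ 38
57^22 ≡ 37
57^33 ≡ 66
57^66 ≡ 1
The smallest such exponent is 66, so the order of 57 is 66.

66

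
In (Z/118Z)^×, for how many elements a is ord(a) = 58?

φ(118) = φ(2)·φ(59) = 1·58 = 58 = 2 · 29.
In a cyclic group of order 58, there are φ(d) elements of order d for each divisor d of 58, and zero for non-divisors.
58 = 2 · 29 divides 58, and φ(58) = 28.

28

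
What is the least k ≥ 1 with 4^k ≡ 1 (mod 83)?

By Lagrange's theorem, ord_83(4) divides φ(83) = 83 − 1 = 82 = 2 · 41.
Divisors of 82: 1, 2, 41, 82.
Compute 4^d (mod 83) for the divisors d until we hit 1:
4^1 ≡ 4
4^2 ≡ 16
4^41 ≡ 1
Therefore the multiplicative order of 4 modulo 83 is 41.

41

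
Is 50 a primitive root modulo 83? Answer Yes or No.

Yes

φ(83) = 83 − 1 = 82 = 2 · 41.
An element g generates (Z/83Z)^× iff g^(82/q) ≢ 1 (mod 83) for each prime q ∈ {2, 41}.
50^41 ≡ 82 (mod 83)  [q = 2: ≢ 1 ✓]
50^2 ≡ 10 (mod 83)  [q = 41: ≢ 1 ✓]
All checks pass, so 50 has order 82 and is a primitive root modulo 83.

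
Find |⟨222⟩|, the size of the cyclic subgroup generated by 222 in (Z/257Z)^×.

Since 222 ∈ (Z/257Z)^×, its order divides φ(257) = 257 − 1 = 256 = 2^8.
Divisors of 256: 1, 2, 4, 8, 16, 32, 64, 128, 256.
Test each divisor d:
222^1 ≡ 222 (mod 257)
222^2 ≡ 197 (mod 257)
222^4 ≡ 2 (mod 257)
222^8 ≡ 4 (mod 257)
222^16 ≡ 16 (mod 257)
222^32 ≡ 256 (mod 257)
222^64 ≡ 1 (mod 257) ✓
The smallest such exponent is 64, so the order of 222 is 64.

64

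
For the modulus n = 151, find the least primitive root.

6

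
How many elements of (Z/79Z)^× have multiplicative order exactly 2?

φ(79) = 79 − 1 = 78 = 2 · 3 · 13.
In a cyclic group of order 78, there are φ(d) elements of order d for each divisor d of 78, and zero for non-divisors.
2 | 78, and φ(2) = 2 − 1 = 1.

1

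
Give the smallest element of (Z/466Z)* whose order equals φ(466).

3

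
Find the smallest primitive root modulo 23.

5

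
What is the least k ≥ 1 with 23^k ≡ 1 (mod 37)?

12

The order of 23 must divide φ(37) = 37 − 1 = 36 = 2^2 · 3^2.
Divisors of 36: 1, 2, 3, 4, 6, 9, 12, 18, 36.
Compute 23^d (mod 37) for the divisors d until we hit 1:
23^1 ≡ 23 (mod 37)
23^2 ≡ 11 (mod 37)
23^3 ≡ 31 (mod 37)
23^4 ≡ 10 (mod 37)
23^6 ≡ 36 (mod 37)
23^9 ≡ 6 (mod 37)
23^12 ≡ 1 (mod 37) ✓
Hence ord(23) = 12.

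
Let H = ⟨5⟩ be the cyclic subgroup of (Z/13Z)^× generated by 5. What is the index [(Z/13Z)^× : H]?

3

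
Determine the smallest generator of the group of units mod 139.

φ(139) = 139 − 1 = 138 = 2 · 3 · 23.
g is a primitive root iff g^(138/q) ≢ 1 (mod 139) for each prime q ∈ {2, 3, 23}.
g = 2: 2^69 ≡ 138; 2^46 ≡ 96; 2^6 ≡ 64 — none is 1, so 2 is a primitive root.
So 2 is the smallest generator of (Z/139Z)^×.

2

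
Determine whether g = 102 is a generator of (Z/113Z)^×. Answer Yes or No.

No

φ(113) = 113 − 1 = 112 = 2^4 · 7.
Test 102^(112/q) mod 113 for each prime factor q of 112:
102^56 ≡ 1 (mod 113)  [q = 2: ≡ 1 ✗]
102^16 ≡ 106 (mod 113)  [q = 7: ≢ 1 ✓]
The check at q = 2 fails, so 102 generates a proper subgroup.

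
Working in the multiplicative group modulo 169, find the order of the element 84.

156

Since 84 ∈ (Z/169Z)^×, its order divides φ(169) = φ(13^2) = 13·(13−1) = 156 = 2^2 · 3 · 13.
Divisors of 156: 1, 2, 3, 4, 6, 12, 13, 26, 39, 52, 78, 156.
Compute 84^d (mod 169) for the divisors d until we hit 1:
84^1 ≡ 84
84^2 ≡ 127
84^3 ≡ 21
84^4 ≡ 74
84^6 ≡ 103
84^12 ≡ 131
84^13 ≡ 19
84^26 ≡ 23
84^39 ≡ 99
84^52 ≡ 22
84^78 ≡ 168
84^156 ≡ 1
So ord_169(84) = 156.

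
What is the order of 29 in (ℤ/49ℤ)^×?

7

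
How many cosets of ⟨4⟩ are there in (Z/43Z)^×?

The order of 4 must divide φ(43) = 43 − 1 = 42 = 2 · 3 · 7.
Divisors of 42: 1, 2, 3, 6, 7, 14, 21, 42.
Check 4^d mod 43 for each divisor in increasing order:
4^1 ≡ 4
4^2 ≡ 16
4^3 ≡ 21
4^6 ≡ 11
4^7 ≡ 1
The order of 4 is 7, so the subgroup it generates has 7 elements.
The index is φ(43) / ord(4) = 42 / 7 = 6.

6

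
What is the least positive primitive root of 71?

φ(71) = 71 − 1 = 70 = 2 · 5 · 7.
Test candidates g = 2, 3, … against the prime factors q ∈ {2, 5, 7} of φ(71): g is a generator iff g^(70/q) ≢ 1 for every such q.
g = 2: 2^35 ≡ 1 — hits 1, so not a primitive root.
g = 3: 3^35 ≡ 1 — hits 1, so not a primitive root.
g = 4: 4^35 ≡ 1 — hits 1, so not a primitive root.
g = 5: 5^35 ≡ 1 — hits 1, so not a primitive root.
g = 6: 6^35 ≡ 1 — hits 1, so not a primitive root.
g = 7: 7^35 ≡ 70; 7^14 ≡ 54; 7^10 ≡ 45 — none is 1, so 7 is a primitive root.
Hence the least primitive root of 71 is 7.

7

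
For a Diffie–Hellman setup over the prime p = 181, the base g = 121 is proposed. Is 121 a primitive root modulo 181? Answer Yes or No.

φ(181) = 181 − 1 = 180 = 2^2 · 3^2 · 5.
Test 121^(180/q) mod 181 for each prime factor q of 180:
121^90 ≡ 1 (mod 181)  [q = 2: ≡ 1 ✗]
121^60 ≡ 48 (mod 181)  [q = 3: ≢ 1 ✓]
121^36 ≡ 135 (mod 181)  [q = 5: ≢ 1 ✓]
121^90 ≡ 1 shows ord(121) | 90, strictly less than φ(181); not a primitive root.

No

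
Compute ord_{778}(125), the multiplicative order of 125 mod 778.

Since 125 ∈ (Z/778Z)^×, its order divides φ(778) = φ(2)·φ(389) = 1·388 = 388 = 2^2 · 97.
Divisors of 388: 1, 2, 4, 97, 194, 388.
Check 125^d mod 778 for each divisor in increasing order:
125^1 ≡ 125 (mod 778)
125^2 ≡ 65 (mod 778)
125^4 ≡ 335 (mod 778)
125^97 ≡ 1 (mod 778) ✓
Hence ord(125) = 97.

97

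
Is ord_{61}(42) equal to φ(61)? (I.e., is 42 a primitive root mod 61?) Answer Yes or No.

No

φ(61) = 61 − 1 = 60 = 2^2 · 3 · 5.
It suffices to check that the order of 42 is not a proper divisor of 60: compute 42^(60/q) for q ∈ {2, 3, 5}.
42^30 ≡ 1 (mod 61)  [q = 2: ≡ 1 ✗]
42^20 ≡ 13 (mod 61)  [q = 3: ≢ 1 ✓]
42^12 ≡ 9 (mod 61)  [q = 5: ≢ 1 ✓]
42^30 ≡ 1 shows ord(42) | 30, strictly less than φ(61); not a primitive root.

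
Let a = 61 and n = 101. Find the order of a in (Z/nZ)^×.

100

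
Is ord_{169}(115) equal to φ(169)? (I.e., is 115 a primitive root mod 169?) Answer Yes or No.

Yes

φ(169) = φ(13^2) = 13·(13−1) = 156 = 2^2 · 3 · 13.
An element g generates (Z/169Z)^× iff g^(156/q) ≢ 1 (mod 169) for each prime q ∈ {2, 3, 13}.
115^78 ≡ 168 (mod 169)  [q = 2: ≢ 1 ✓]
115^52 ≡ 146 (mod 169)  [q = 3: ≢ 1 ✓]
115^12 ≡ 14 (mod 169)  [q = 13: ≢ 1 ✓]
All checks pass, so 115 has order 156 and is a primitive root modulo 169.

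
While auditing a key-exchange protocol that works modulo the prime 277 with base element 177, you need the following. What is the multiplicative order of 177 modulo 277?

By Lagrange's theorem, ord_277(177) divides φ(277) = 277 − 1 = 276 = 2^2 · 3 · 23.
Divisors of 276: 1, 2, 3, 4, 6, 12, 23, 46, 69, 92, 138, 276.
Test each divisor d:
177^1 ≡ 177 (mod 277)
177^2 ≡ 28 (mod 277)
177^3 ≡ 247 (mod 277)
177^4 ≡ 230 (mod 277)
177^6 ≡ 69 (mod 277)
177^12 ≡ 52 (mod 277)
177^23 ≡ 117 (mod 277)
177^46 ≡ 116 (mod 277)
177^69 ≡ 276 (mod 277)
177^92 ≡ 160 (mod 277)
177^138 ≡ 1 (mod 277) ✓
The smallest such exponent is 138, so the order of 177 is 138.

138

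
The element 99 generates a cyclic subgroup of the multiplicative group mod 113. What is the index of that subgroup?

4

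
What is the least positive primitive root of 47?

φ(47) = 47 − 1 = 46 = 2 · 23.
Test candidates g = 2, 3, … against the prime factors q ∈ {2, 23} of φ(47): g is a generator iff g^(46/q) ≢ 1 for every such q.
g = 2: 2^23 ≡ 1 — hits 1, so not a primitive root.
g = 3: 3^23 ≡ 1 — hits 1, so not a primitive root.
g = 4: 4^23 ≡ 1 — hits 1, so not a primitive root.
g = 5: 5^23 ≡ 46; 5^2 ≡ 25 — none is 1, so 5 is a primitive root.
Hence the least primitive root of 47 is 5.

5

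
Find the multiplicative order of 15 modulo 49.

ord(15) | φ(49) = φ(7^2) = 7·(7−1) = 42 = 2 · 3 · 7.
Divisors of 42: 1, 2, 3, 6, 7, 14, 21, 42.
Test each divisor d:
15^1 ≡ 15 (mod 49)
15^2 ≡ 29 (mod 49)
15^3 ≡ 43 (mod 49)
15^6 ≡ 36 (mod 49)
15^7 ≡ 1 (mod 49) ✓
Therefore the multiplicative order of 15 modulo 49 is 7.

7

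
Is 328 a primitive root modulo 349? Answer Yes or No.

No

φ(349) = 349 − 1 = 348 = 2^2 · 3 · 29.
328 is a primitive root mod 349 iff 328^(φ(349)/q) ≢ 1 for every prime q | φ(349), i.e. q ∈ {2, 3, 29}.
328^174 ≡ 348 (mod 349)  [q = 2: ≢ 1 ✓]
328^116 ≡ 1 (mod 349)  [q = 3: ≡ 1 ✗]
328^12 ≡ 224 (mod 349)  [q = 29: ≢ 1 ✓]
Since 328^116 ≡ 1, the order of 328 divides 116 < 348, so 328 is not a primitive root.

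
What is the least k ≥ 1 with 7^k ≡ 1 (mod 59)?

29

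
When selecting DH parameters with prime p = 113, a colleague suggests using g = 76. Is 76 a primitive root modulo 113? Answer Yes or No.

Yes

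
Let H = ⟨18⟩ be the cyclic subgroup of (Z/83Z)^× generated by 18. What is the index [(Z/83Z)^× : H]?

Since 18 ∈ (Z/83Z)^×, its order divides φ(83) = 83 − 1 = 82 = 2 · 41.
Divisors of 82: 1, 2, 41, 82.
Compute 18^d (mod 83) for the divisors d until we hit 1:
18^1 ≡ 18 (mod 83)
18^2 ≡ 75 (mod 83)
18^41 ≡ 82 (mod 83)
18^82 ≡ 1 (mod 83) ✓
So ord_83(18) = 82, hence |⟨18⟩| = 82.
Index = |(Z/83Z)^×| / |⟨18⟩| = 82 / 82 = 1.

1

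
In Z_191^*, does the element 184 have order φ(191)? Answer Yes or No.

φ(191) = 191 − 1 = 190 = 2 · 5 · 19.
184 is a primitive root mod 191 iff 184^(φ(191)/q) ≢ 1 for every prime q | φ(191), i.e. q ∈ {2, 5, 19}.
184^95 ≡ 1 (mod 191)  [q = 2: ≡ 1 ✗]
184^38 ≡ 39 (mod 191)  [q = 5: ≢ 1 ✓]
184^10 ≡ 1 (mod 191)  [q = 19: ≡ 1 ✗]
Since 184^95 ≡ 1, the order of 184 divides 95 < 190, so 184 is not a primitive root.

No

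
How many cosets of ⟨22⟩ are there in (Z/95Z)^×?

The order of 22 must divide φ(95) = φ(5·19) = (5−1)·(19−1) = 4·18 = 72 = 2^3 · 3^2.
Divisors of 72: 1, 2, 3, 4, 6, 8, 9, 12, 18, 24, 36, 72.
Test each divisor d:
22^1 ≡ 22
22^2 ≡ 9
22^3 ≡ 8
22^4 ≡ 81
22^6 ≡ 64
22^8 ≡ 6
22^9 ≡ 37
22^12 ≡ 11
22^18 ≡ 39
22^24 ≡ 26
22^36 ≡ 1
The order of 22 is 36, so the subgroup it generates has 36 elements.
Index = |(Z/95Z)^×| / |⟨22⟩| = 72 / 36 = 2.

2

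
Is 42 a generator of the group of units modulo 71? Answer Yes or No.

Yes

φ(71) = 71 − 1 = 70 = 2 · 5 · 7.
It suffices to check that the order of 42 is not a proper divisor of 70: compute 42^(70/q) for q ∈ {2, 5, 7}.
42^35 ≡ 70 (mod 71)  [q = 2: ≢ 1 ✓]
42^14 ≡ 57 (mod 71)  [q = 5: ≢ 1 ✓]
42^10 ≡ 48 (mod 71)  [q = 7: ≢ 1 ✓]
None equal 1, so ord_71(42) = 70: 42 is a primitive root.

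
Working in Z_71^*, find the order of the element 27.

ord(27) | φ(71) = 71 − 1 = 70 = 2 · 5 · 7.
Divisors of 70: 1, 2, 5, 7, 10, 14, 35, 70.
Check 27^d mod 71 for each divisor in increasing order:
27^1 ≡ 27 (mod 71)
27^2 ≡ 19 (mod 71)
27^5 ≡ 20 (mod 71)
27^7 ≡ 25 (mod 71)
27^10 ≡ 45 (mod 71)
27^14 ≡ 57 (mod 71)
27^35 ≡ 1 (mod 71) ✓
So ord_71(27) = 35.

35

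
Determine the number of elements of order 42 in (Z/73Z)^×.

φ(73) = 73 − 1 = 72 = 2^3 · 3^2.
In a cyclic group of order 72, there are φ(d) elements of order d for each divisor d of 72, and zero for non-divisors.
Here 72 is not a multiple of 42, so there are no elements of order 42.

0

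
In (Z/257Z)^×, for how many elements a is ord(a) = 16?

8

φ(257) = 257 − 1 = 256 = 2^8.
In a cyclic group of order 256, there are φ(d) elements of order d for each divisor d of 256, and zero for non-divisors.
16 = 2^4 divides 256, and φ(16) = 8.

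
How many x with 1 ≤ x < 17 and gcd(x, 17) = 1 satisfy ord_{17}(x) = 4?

2

φ(17) = 17 − 1 = 16 = 2^4.
(Z/17Z)^× is cyclic (|G| = 16); a cyclic group of order m has exactly φ(d) elements of each order d | m, and none otherwise.
4 = 2^2 divides 16, and φ(4) = 2.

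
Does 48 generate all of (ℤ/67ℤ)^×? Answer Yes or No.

Yes

φ(67) = 67 − 1 = 66 = 2 · 3 · 11.
It suffices to check that the order of 48 is not a proper divisor of 66: compute 48^(66/q) for q ∈ {2, 3, 11}.
48^33 ≡ 66 (mod 67)  [q = 2: ≢ 1 ✓]
48^22 ≡ 37 (mod 67)  [q = 3: ≢ 1 ✓]
48^6 ≡ 22 (mod 67)  [q = 11: ≢ 1 ✓]
None equal 1, so ord_67(48) = 66: 48 is a primitive root.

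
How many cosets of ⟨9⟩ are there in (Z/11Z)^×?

2

ord(9) | φ(11) = 11 − 1 = 10 = 2 · 5.
Divisors of 10: 1, 2, 5, 10.
Check 9^d mod 11 for each divisor in increasing order:
9^1 ≡ 9
9^2 ≡ 4
9^5 ≡ 1
So ord_11(9) = 5, hence |⟨9⟩| = 5.
The index is φ(11) / ord(9) = 10 / 5 = 2.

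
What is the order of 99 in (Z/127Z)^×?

Since 99 ∈ (Z/127Z)^×, its order divides φ(127) = 127 − 1 = 126 = 2 · 3^2 · 7.
Divisors of 126: 1, 2, 3, 6, 7, 9, 14, 18, 21, 42, 63, 126.
Check 99^d mod 127 for each divisor in increasing order:
99^1 ≡ 99
99^2 ≡ 22
99^3 ≡ 19
99^6 ≡ 107
99^7 ≡ 52
99^9 ≡ 1
Therefore the multiplicative order of 99 modulo 127 is 9.

9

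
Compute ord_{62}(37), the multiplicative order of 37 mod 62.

6

By Lagrange's theorem, ord_62(37) divides φ(62) = φ(2)·φ(31) = 1·30 = 30 = 2 · 3 · 5.
Divisors of 30: 1, 2, 3, 5, 6, 10, 15, 30.
Evaluate successive powers at the divisors of 30:
37^1 ≡ 37 (mod 62)
37^2 ≡ 5 (mod 62)
37^3 ≡ 61 (mod 62)
37^5 ≡ 57 (mod 62)
37^6 ≡ 1 (mod 62) ✓
So ord_62(37) = 6.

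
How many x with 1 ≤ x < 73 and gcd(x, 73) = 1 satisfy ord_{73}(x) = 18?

6

φ(73) = 73 − 1 = 72 = 2^3 · 3^2.
Since (Z/73Z)^× is cyclic of order 72, the number of elements of order d is φ(d) when d | 72 and 0 otherwise.
18 = 2 · 3^2 divides 72, and φ(18) = 6.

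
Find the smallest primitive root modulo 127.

φ(127) = 127 − 1 = 126 = 2 · 3^2 · 7.
Test candidates g = 2, 3, … against the prime factors q ∈ {2, 3, 7} of φ(127): g is a generator iff g^(126/q) ≢ 1 for every such q.
g = 2: 2^63 ≡ 1 — hits 1, so not a primitive root.
g = 3: 3^63 ≡ 126; 3^42 ≡ 107; 3^18 ≡ 4 — none is 1, so 3 is a primitive root.
Hence the least primitive root of 127 is 3.

3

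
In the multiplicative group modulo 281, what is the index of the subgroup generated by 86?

56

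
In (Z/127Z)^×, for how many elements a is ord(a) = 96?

0

φ(127) = 127 − 1 = 126 = 2 · 3^2 · 7.
In a cyclic group of order 126, there are φ(d) elements of order d for each divisor d of 126, and zero for non-divisors.
Here 126 is not a multiple of 96, so there are no elements of order 96.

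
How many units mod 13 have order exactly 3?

φ(13) = 13 − 1 = 12 = 2^2 · 3.
(Z/13Z)^× is cyclic (|G| = 12); a cyclic group of order m has exactly φ(d) elements of each order d | m, and none otherwise.
3 | 12, and φ(3) = 3 − 1 = 2.

2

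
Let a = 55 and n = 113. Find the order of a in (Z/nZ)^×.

The order of 55 must divide φ(113) = 113 − 1 = 112 = 2^4 · 7.
Divisors of 112: 1, 2, 4, 7, 8, 14, 16, 28, 56, 112.
Check 55^d mod 113 for each divisor in increasing order:
55^1 ≡ 55 (mod 113)
55^2 ≡ 87 (mod 113)
55^4 ≡ 111 (mod 113)
55^7 ≡ 35 (mod 113)
55^8 ≡ 4 (mod 113)
55^14 ≡ 95 (mod 113)
55^16 ≡ 16 (mod 113)
55^28 ≡ 98 (mod 113)
55^56 ≡ 112 (mod 113)
55^112 ≡ 1 (mod 113) ✓
Therefore the multiplicative order of 55 modulo 113 is 112.

112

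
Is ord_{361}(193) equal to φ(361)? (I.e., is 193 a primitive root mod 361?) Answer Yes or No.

Yes

φ(361) = φ(19^2) = 19·(19−1) = 342 = 2 · 3^2 · 19.
193 is a primitive root mod 361 iff 193^(φ(361)/q) ≢ 1 for every prime q | φ(361), i.e. q ∈ {2, 3, 19}.
193^171 ≡ 360 (mod 361)  [q = 2: ≢ 1 ✓]
193^114 ≡ 292 (mod 361)  [q = 3: ≢ 1 ✓]
193^18 ≡ 39 (mod 361)  [q = 19: ≢ 1 ✓]
Every test exponent gives a nontrivial residue, hence 193 generates the full group.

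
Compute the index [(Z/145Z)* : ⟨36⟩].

By Lagrange's theorem, ord_145(36) divides φ(145) = φ(5·29) = (5−1)·(29−1) = 4·28 = 112 = 2^4 · 7.
Divisors of 112: 1, 2, 4, 7, 8, 14, 16, 28, 56, 112.
Test each divisor d:
36^1 ≡ 36 (mod 145)
36^2 ≡ 136 (mod 145)
36^4 ≡ 81 (mod 145)
36^7 ≡ 1 (mod 145) ✓
Thus |⟨36⟩| = ord(36) = 7.
The index is φ(145) / ord(36) = 112 / 7 = 16.

16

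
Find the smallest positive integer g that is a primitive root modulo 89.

3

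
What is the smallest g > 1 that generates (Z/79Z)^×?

3

φ(79) = 79 − 1 = 78 = 2 · 3 · 13.
g is a primitive root iff g^(78/q) ≢ 1 (mod 79) for each prime q ∈ {2, 3, 13}.
g = 2: 2^39 ≡ 1 — hits 1, so not a primitive root.
g = 3: 3^39 ≡ 78; 3^26 ≡ 23; 3^6 ≡ 18 — none is 1, so 3 is a primitive root.
Hence the least primitive root of 79 is 3.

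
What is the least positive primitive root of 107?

2

φ(107) = 107 − 1 = 106 = 2 · 53.
g is a primitive root iff g^(106/q) ≢ 1 (mod 107) for each prime q ∈ {2, 53}.
g = 2: 2^53 ≡ 106; 2^2 ≡ 4 — none is 1, so 2 is a primitive root.
So 2 is the smallest generator of (Z/107Z)^×.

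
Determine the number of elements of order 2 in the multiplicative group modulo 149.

φ(149) = 149 − 1 = 148 = 2^2 · 37.
In a cyclic group of order 148, there are φ(d) elements of order d for each divisor d of 148, and zero for non-divisors.
2 | 148, and φ(2) = 2 − 1 = 1.

1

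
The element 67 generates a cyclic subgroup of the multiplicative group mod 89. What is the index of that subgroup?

8

Since 67 ∈ (Z/89Z)^×, its order divides φ(89) = 89 − 1 = 88 = 2^3 · 11.
Divisors of 88: 1, 2, 4, 8, 11, 22, 44, 88.
Evaluate successive powers at the divisors of 88:
67^1 ≡ 67 (mod 89)
67^2 ≡ 39 (mod 89)
67^4 ≡ 8 (mod 89)
67^8 ≡ 64 (mod 89)
67^11 ≡ 1 (mod 89) ✓
So ord_89(67) = 11, hence |⟨67⟩| = 11.
[(Z/89Z)^× : ⟨67⟩] = 88/11 = 8.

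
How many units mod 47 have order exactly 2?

1

φ(47) = 47 − 1 = 46 = 2 · 23.
In a cyclic group of order 46, there are φ(d) elements of order d for each divisor d of 46, and zero for non-divisors.
2 | 46, and φ(2) = 2 − 1 = 1.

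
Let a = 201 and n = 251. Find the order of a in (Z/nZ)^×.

25

ord(201) | φ(251) = 251 − 1 = 250 = 2 · 5^3.
Divisors of 250: 1, 2, 5, 10, 25, 50, 125, 250.
Compute 201^d (mod 251) for the divisors d until we hit 1:
201^1 ≡ 201 (mod 251)
201^2 ≡ 241 (mod 251)
201^5 ≡ 20 (mod 251)
201^10 ≡ 149 (mod 251)
201^25 ≡ 1 (mod 251) ✓
So ord_251(201) = 25.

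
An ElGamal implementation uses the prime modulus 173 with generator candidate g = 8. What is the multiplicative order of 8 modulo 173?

ord(8) | φ(173) = 173 − 1 = 172 = 2^2 · 43.
Divisors of 172: 1, 2, 4, 43, 86, 172.
Test each divisor d:
8^1 ≡ 8 (mod 173)
8^2 ≡ 64 (mod 173)
8^4 ≡ 117 (mod 173)
8^43 ≡ 93 (mod 173)
8^86 ≡ 172 (mod 173)
8^172 ≡ 1 (mod 173) ✓
So ord_173(8) = 172.

172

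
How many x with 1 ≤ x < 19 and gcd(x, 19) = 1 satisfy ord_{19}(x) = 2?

1

φ(19) = 19 − 1 = 18 = 2 · 3^2.
In a cyclic group of order 18, there are φ(d) elements of order d for each divisor d of 18, and zero for non-divisors.
2 | 18, and φ(2) = 2 − 1 = 1.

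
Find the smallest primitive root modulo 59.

2

φ(59) = 59 − 1 = 58 = 2 · 29.
Test candidates g = 2, 3, … against the prime factors q ∈ {2, 29} of φ(59): g is a generator iff g^(58/q) ≢ 1 for every such q.
g = 2: 2^29 ≡ 58; 2^2 ≡ 4 — none is 1, so 2 is a primitive root.
So 2 is the smallest generator of (Z/59Z)^×.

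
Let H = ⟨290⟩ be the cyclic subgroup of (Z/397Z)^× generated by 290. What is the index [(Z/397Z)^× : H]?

By Lagrange's theorem, ord_397(290) divides φ(397) = 397 − 1 = 396 = 2^2 · 3^2 · 11.
Divisors of 396: 1, 2, 3, 4, 6, 9, 11, 12, 18, 22, 33, 36, 44, 66, 99, 132, 198, 396.
Test each divisor d:
290^1 ≡ 290
290^2 ≡ 333
290^3 ≡ 99
290^4 ≡ 126
290^6 ≡ 273
290^9 ≡ 31
290^11 ≡ 1
The order of 290 is 11, so the subgroup it generates has 11 elements.
Index = |(Z/397Z)^×| / |⟨290⟩| = 396 / 11 = 36.

36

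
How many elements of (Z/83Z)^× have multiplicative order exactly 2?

1

φ(83) = 83 − 1 = 82 = 2 · 41.
Since (Z/83Z)^× is cyclic of order 82, the number of elements of order d is φ(d) when d | 82 and 0 otherwise.
2 | 82, and φ(2) = 2 − 1 = 1.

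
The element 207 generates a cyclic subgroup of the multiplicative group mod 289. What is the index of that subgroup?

1

ord(207) | φ(289) = φ(17^2) = 17·(17−1) = 272 = 2^4 · 17.
Divisors of 272: 1, 2, 4, 8, 16, 17, 34, 68, 136, 272.
Test each divisor d:
207^1 ≡ 207 (mod 289)
207^2 ≡ 77 (mod 289)
207^4 ≡ 149 (mod 289)
207^8 ≡ 237 (mod 289)
207^16 ≡ 103 (mod 289)
207^17 ≡ 224 (mod 289)
207^34 ≡ 179 (mod 289)
207^68 ≡ 251 (mod 289)
207^136 ≡ 288 (mod 289)
207^272 ≡ 1 (mod 289) ✓
The order of 207 is 272, so the subgroup it generates has 272 elements.
The index is φ(289) / ord(207) = 272 / 272 = 1.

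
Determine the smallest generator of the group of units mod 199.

φ(199) = 199 − 1 = 198 = 2 · 3^2 · 11.
Test candidates g = 2, 3, … against the prime factors q ∈ {2, 3, 11} of φ(199): g is a generator iff g^(198/q) ≢ 1 for every such q.
g = 2: 2^99 ≡ 1 — hits 1, so not a primitive root.
g = 3: 3^99 ≡ 198; 3^66 ≡ 106; 3^18 ≡ 125 — none is 1, so 3 is a primitive root.
The smallest primitive root modulo 199 is 3.

3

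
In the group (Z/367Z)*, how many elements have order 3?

φ(367) = 367 − 1 = 366 = 2 · 3 · 61.
Since (Z/367Z)^× is cyclic of order 366, the number of elements of order d is φ(d) when d | 366 and 0 otherwise.
3 | 366, and φ(3) = 3 − 1 = 2.

2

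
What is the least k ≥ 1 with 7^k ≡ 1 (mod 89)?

Since 7 ∈ (Z/89Z)^×, its order divides φ(89) = 89 − 1 = 88 = 2^3 · 11.
Divisors of 88: 1, 2, 4, 8, 11, 22, 44, 88.
Check 7^d mod 89 for each divisor in increasing order:
7^1 ≡ 7
7^2 ≡ 49
7^4 ≡ 87
7^8 ≡ 4
7^11 ≡ 37
7^22 ≡ 34
7^44 ≡ 88
7^88 ≡ 1
Hence ord(7) = 88.

88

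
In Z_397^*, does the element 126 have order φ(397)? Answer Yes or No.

No

φ(397) = 397 − 1 = 396 = 2^2 · 3^2 · 11.
It suffices to check that the order of 126 is not a proper divisor of 396: compute 126^(396/q) for q ∈ {2, 3, 11}.
126^198 ≡ 1 (mod 397)  [q = 2: ≡ 1 ✗]
126^132 ≡ 1 (mod 397)  [q = 3: ≡ 1 ✗]
126^36 ≡ 290 (mod 397)  [q = 11: ≢ 1 ✓]
Since 126^198 ≡ 1, the order of 126 divides 198 < 396, so 126 is not a primitive root.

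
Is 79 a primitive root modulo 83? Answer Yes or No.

Yes

φ(83) = 83 − 1 = 82 = 2 · 41.
79 is a primitive root mod 83 iff 79^(φ(83)/q) ≢ 1 for every prime q | φ(83), i.e. q ∈ {2, 41}.
79^41 ≡ 82 (mod 83)  [q = 2: ≢ 1 ✓]
79^2 ≡ 16 (mod 83)  [q = 41: ≢ 1 ✓]
All checks pass, so 79 has order 82 and is a primitive root modulo 83.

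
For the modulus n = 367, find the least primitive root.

φ(367) = 367 − 1 = 366 = 2 · 3 · 61.
g is a primitive root iff g^(366/q) ≢ 1 (mod 367) for each prime q ∈ {2, 3, 61}.
g = 2: 2^183 ≡ 1 — hits 1, so not a primitive root.
g = 3: 3^183 ≡ 366; 3^122 ≡ 1 — hits 1, so not a primitive root.
g = 4: 4^183 ≡ 1 — hits 1, so not a primitive root.
g = 5: 5^183 ≡ 366; 5^122 ≡ 1 — hits 1, so not a primitive root.
g = 6: 6^183 ≡ 366; 6^122 ≡ 283; 6^6 ≡ 47 — none is 1, so 6 is a primitive root.
So 6 is the smallest generator of (Z/367Z)^×.

6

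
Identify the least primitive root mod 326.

φ(326) = φ(2)·φ(163) = 1·162 = 162 = 2 · 3^4.
g is a primitive root iff g^(162/q) ≢ 1 (mod 326) for each prime q ∈ {2, 3}.
g = 2: gcd(2, 326) = 2 > 1, not a unit — skip.
g = 3: 3^81 ≡ 325; 3^54 ≡ 221 — none is 1, so 3 is a primitive root.
So 3 is the smallest generator of (Z/326Z)^×.

3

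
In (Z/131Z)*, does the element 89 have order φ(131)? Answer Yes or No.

φ(131) = 131 − 1 = 130 = 2 · 5 · 13.
89 is a primitive root mod 131 iff 89^(φ(131)/q) ≢ 1 for every prime q | φ(131), i.e. q ∈ {2, 5, 13}.
89^65 ≡ 1 (mod 131)  [q = 2: ≡ 1 ✗]
89^26 ≡ 89 (mod 131)  [q = 5: ≢ 1 ✓]
89^10 ≡ 1 (mod 131)  [q = 13: ≡ 1 ✗]
89^65 ≡ 1 shows ord(89) | 65, strictly less than φ(131); not a primitive root.

No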